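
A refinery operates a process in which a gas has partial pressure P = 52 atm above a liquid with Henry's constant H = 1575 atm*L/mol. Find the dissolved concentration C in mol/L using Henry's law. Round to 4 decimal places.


C = P / H
C = 52 / 1575
C = 0.0330 mol/L


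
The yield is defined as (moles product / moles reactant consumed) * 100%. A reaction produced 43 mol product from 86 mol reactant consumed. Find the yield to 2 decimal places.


Yield = (moles product / moles consumed) * 100%
Yield = (43 / 86) * 100
Yield = 0.5 * 100
Yield = 50.00%


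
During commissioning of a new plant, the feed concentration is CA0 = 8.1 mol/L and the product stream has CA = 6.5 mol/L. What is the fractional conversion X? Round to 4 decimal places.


X = (CA0 - CA) / CA0
X = (8.1 - 6.5) / 8.1
X = 1.6 / 8.1
X = 0.1975


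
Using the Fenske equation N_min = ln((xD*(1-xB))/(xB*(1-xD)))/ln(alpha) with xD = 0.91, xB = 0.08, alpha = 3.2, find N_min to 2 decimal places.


N_min = ln((xD*(1-xB))/(xB*(1-xD))) / ln(alpha)
Numerator inside ln: 0.8372 / 0.0072 = 116.277778
ln(116.277778) = 4.755982
ln(alpha) = ln(3.2) = 1.163151
N_min = 4.755982 / 1.163151 = 4.09


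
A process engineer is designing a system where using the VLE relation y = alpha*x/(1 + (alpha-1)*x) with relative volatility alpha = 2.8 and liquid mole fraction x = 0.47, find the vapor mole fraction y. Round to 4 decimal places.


y = alpha*x / (1 + (alpha-1)*x)
y = 2.8*0.47 / (1 + (2.8-1)*0.47)
y = 1.316 / (1 + 0.846)
y = 1.316 / 1.846
y = 0.7129


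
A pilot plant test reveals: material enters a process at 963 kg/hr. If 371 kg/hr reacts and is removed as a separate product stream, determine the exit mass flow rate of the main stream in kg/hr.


Steady-state mass balance on the main outlet: F_out = F_in - F_removed
F_out = 963 - 371
F_out = 592 kg/hr


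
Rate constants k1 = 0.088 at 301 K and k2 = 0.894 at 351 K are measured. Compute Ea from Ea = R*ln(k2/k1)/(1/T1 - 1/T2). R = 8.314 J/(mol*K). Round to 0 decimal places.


Ea = R * ln(k2/k1) / (1/T1 - 1/T2)
ln(k2/k1) = ln(0.894/0.088) = 2.318369
1/T1 - 1/T2 = 1/301 - 1/351 = 0.000473256287
Ea = 8.314 * 2.318369 / 0.000473256287
Ea = 40728 J/mol


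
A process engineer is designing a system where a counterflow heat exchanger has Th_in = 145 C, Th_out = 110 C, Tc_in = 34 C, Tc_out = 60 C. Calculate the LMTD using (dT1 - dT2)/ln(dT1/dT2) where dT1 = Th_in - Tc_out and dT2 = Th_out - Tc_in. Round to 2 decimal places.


dT1 = Th_in - Tc_out = 145 - 60 = 85
dT2 = Th_out - Tc_in = 110 - 34 = 76
LMTD = (dT1 - dT2) / ln(dT1/dT2)
LMTD = (85 - 76) / ln(85/76)
LMTD = 80.42 K


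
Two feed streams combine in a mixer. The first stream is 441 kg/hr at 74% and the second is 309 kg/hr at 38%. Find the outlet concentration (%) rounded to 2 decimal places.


Mass balance on solute: F1*x1 + F2*x2 = F3*x3
F3 = F1 + F2 = 441 + 309 = 750 kg/hr
x3 = (F1*x1 + F2*x2)/F3
x3 = (441*0.74 + 309*0.38) / 750
x3 = 59.17%


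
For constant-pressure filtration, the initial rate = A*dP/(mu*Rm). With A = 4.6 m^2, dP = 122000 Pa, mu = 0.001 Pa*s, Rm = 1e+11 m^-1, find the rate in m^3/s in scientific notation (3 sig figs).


rate = A * dP / (mu * Rm)
rate = 4.6 * 122000 / (0.001 * 1e+11)
rate = 561200.0 / 1.000e+08
rate = 5.61e-03 m^3/s


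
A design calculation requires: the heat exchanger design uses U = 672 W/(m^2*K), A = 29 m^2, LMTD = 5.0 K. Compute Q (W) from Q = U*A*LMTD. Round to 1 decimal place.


Q = U * A * LMTD
Q = 672 * 29 * 5.0
Q = 97440.0 W


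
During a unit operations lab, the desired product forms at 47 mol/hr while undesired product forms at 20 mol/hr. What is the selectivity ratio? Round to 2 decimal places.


S = desired product rate / undesired product rate
S = 47 / 20
S = 2.35


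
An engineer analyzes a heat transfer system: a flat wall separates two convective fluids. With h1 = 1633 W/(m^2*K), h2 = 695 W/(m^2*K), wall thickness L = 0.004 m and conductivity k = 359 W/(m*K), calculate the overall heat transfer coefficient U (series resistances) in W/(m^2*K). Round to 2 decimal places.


1/U = 1/h1 + L/k + 1/h2
1/U = 1/1633 + 0.004/359 + 1/695
1/U = 0.0006123699 + 1.11421e-05 + 0.0014388489
1/U = 0.0020623609
U = 484.88 W/(m^2*K)


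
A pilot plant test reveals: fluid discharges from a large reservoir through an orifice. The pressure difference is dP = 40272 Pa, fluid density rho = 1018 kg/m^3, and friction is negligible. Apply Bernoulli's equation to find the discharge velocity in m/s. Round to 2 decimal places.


v = sqrt(2*dP/rho)
v = sqrt(2*40272/1018)
v = sqrt(79.119843)
v = 8.89 m/s


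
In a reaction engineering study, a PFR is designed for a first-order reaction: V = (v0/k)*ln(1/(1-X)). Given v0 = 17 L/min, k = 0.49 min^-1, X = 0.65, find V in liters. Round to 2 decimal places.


V = (v0/k) * ln(1/(1-X))
V = (17/0.49) * ln(1/(1-0.65))
V = 34.693878 * ln(2.857143)
V = 34.693878 * 1.049822
V = 36.42 L


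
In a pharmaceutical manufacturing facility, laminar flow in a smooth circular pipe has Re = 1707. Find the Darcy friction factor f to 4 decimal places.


f = 64 / Re
f = 64 / 1707
f = 0.0375


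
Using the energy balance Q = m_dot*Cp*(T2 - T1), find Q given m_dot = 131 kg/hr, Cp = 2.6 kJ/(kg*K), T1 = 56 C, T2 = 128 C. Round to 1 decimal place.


Q = m_dot * Cp * (T2 - T1)
Q = 131 * 2.6 * (128 - 56)
Q = 131 * 2.6 * 72
Q = 24523.2 kJ/hr


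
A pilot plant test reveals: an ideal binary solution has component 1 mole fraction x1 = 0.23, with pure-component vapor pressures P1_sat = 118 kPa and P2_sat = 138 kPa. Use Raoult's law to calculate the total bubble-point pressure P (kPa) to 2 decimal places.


P = x1*P1_sat + x2*P2_sat
x2 = 1 - x1 = 1 - 0.23 = 0.77
P = 0.23*118 + 0.77*138
P = 27.14 + 106.26
P = 133.40 kPa


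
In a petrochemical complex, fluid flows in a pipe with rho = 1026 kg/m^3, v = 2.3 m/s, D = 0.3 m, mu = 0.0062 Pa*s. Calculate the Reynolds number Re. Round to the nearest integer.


Re = rho * v * D / mu
Re = 1026 * 2.3 * 0.3 / 0.0062
Re = 707.94 / 0.0062
Re = 114184


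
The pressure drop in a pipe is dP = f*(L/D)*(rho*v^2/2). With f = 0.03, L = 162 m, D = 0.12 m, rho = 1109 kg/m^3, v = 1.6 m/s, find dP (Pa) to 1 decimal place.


dP = f * (L/D) * (rho*v^2/2)
dP = 0.03 * (162/0.12) * (1109*1.6^2/2)
L/D = 1350.0
rho*v^2/2 = 1109*2.56/2 = 1419.52
dP = 0.03 * 1350.0 * 1419.52
dP = 57490.6 Pa


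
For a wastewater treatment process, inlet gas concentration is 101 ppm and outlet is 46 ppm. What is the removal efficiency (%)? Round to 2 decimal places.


Efficiency = (G_in - G_out) / G_in * 100%
Efficiency = (101 - 46) / 101 * 100
Efficiency = 55 / 101 * 100
Efficiency = 54.46%


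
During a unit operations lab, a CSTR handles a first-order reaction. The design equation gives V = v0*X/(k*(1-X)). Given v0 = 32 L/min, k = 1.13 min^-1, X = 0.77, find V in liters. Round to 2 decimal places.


V = v0 * X / (k * (1 - X))
V = 32 * 0.77 / (1.13 * (1 - 0.77))
V = 24.64 / (1.13 * 0.23)
V = 24.64 / 0.2599
V = 94.81 L


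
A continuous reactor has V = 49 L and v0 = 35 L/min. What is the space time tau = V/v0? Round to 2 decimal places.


tau = V / v0
tau = 49 / 35
tau = 1.40 min


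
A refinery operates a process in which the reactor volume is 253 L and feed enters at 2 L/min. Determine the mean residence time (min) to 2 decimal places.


tau = V / v0
tau = 253 / 2
tau = 126.50 min


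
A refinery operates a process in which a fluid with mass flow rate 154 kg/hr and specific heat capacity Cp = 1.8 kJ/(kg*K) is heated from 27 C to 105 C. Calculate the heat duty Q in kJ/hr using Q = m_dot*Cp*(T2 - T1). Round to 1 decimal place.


Q = m_dot * Cp * (T2 - T1)
Q = 154 * 1.8 * (105 - 27)
Q = 154 * 1.8 * 78
Q = 21621.6 kJ/hr


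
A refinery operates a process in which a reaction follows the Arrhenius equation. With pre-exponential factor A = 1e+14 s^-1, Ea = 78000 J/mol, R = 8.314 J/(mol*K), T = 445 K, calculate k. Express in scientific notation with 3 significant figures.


k = A * exp(-Ea/(R*T))
k = 1e+14 * exp(-78000 / (8.314 * 445))
k = 1e+14 * exp(-21.08262)
k = 6.98e+04


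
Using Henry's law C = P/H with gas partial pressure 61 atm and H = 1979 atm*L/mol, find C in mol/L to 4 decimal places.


C = P / H
C = 61 / 1979
C = 0.0308 mol/L


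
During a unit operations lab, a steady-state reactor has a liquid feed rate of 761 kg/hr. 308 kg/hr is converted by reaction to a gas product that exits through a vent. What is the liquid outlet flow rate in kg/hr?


Steady-state mass balance on the main outlet: F_out = F_in - F_removed
F_out = 761 - 308
F_out = 453 kg/hr


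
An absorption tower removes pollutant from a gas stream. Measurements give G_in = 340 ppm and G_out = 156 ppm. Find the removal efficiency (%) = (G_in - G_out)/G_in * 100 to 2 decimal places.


Efficiency = (G_in - G_out) / G_in * 100%
Efficiency = (340 - 156) / 340 * 100
Efficiency = 184 / 340 * 100
Efficiency = 54.12%


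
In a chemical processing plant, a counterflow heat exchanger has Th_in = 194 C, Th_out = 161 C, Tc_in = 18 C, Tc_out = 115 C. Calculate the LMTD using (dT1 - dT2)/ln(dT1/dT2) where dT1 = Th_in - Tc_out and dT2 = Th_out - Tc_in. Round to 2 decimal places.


dT1 = Th_in - Tc_out = 194 - 115 = 79
dT2 = Th_out - Tc_in = 161 - 18 = 143
LMTD = (dT1 - dT2) / ln(dT1/dT2)
LMTD = (79 - 143) / ln(79/143)
LMTD = 107.85 K


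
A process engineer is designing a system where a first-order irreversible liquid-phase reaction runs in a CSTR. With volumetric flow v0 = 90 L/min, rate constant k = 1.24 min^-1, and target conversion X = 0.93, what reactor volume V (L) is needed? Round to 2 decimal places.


V = v0 * X / (k * (1 - X))
V = 90 * 0.93 / (1.24 * (1 - 0.93))
V = 83.7 / (1.24 * 0.07)
V = 83.7 / 0.0868
V = 964.29 L


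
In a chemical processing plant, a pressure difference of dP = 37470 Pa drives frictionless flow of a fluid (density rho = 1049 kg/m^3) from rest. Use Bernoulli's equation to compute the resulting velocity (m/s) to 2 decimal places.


v = sqrt(2*dP/rho)
v = sqrt(2*37470/1049)
v = sqrt(71.439466)
v = 8.45 m/s


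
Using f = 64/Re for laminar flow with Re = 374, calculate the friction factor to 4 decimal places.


f = 64 / Re
f = 64 / 374
f = 0.1711


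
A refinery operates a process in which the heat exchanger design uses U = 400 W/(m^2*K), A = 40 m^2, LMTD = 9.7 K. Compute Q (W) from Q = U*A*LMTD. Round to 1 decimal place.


Q = U * A * LMTD
Q = 400 * 40 * 9.7
Q = 155200.0 W


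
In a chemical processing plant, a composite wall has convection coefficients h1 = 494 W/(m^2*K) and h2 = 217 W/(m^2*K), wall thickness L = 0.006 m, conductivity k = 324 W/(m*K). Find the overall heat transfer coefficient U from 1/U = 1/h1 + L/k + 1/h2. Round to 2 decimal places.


1/U = 1/h1 + L/k + 1/h2
1/U = 1/494 + 0.006/324 + 1/217
1/U = 0.0020242915 + 1.85185e-05 + 0.0046082949
1/U = 0.0066511049
U = 150.35 W/(m^2*K)


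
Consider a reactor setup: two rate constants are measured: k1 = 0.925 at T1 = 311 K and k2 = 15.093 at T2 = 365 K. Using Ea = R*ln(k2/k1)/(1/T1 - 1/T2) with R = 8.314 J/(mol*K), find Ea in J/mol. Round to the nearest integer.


Ea = R * ln(k2/k1) / (1/T1 - 1/T2)
ln(k2/k1) = ln(15.093/0.925) = 2.7921926
1/T1 - 1/T2 = 1/311 - 1/365 = 0.000475708056
Ea = 8.314 * 2.7921926 / 0.000475708056
Ea = 48799 J/mol


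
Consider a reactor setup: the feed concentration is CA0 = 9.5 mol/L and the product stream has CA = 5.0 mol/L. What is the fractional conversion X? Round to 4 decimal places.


X = (CA0 - CA) / CA0
X = (9.5 - 5.0) / 9.5
X = 4.5 / 9.5
X = 0.4737


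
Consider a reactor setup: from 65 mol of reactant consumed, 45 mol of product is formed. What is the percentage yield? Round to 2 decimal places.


Yield = (moles product / moles consumed) * 100%
Yield = (45 / 65) * 100
Yield = 0.6923 * 100
Yield = 69.23%


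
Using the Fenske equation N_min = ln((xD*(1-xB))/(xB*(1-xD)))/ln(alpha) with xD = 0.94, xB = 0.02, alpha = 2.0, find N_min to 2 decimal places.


N_min = ln((xD*(1-xB))/(xB*(1-xD))) / ln(alpha)
Numerator inside ln: 0.9212 / 0.0012 = 767.666667
ln(767.666667) = 6.643356
ln(alpha) = ln(2.0) = 0.693147
N_min = 6.643356 / 0.693147 = 9.58


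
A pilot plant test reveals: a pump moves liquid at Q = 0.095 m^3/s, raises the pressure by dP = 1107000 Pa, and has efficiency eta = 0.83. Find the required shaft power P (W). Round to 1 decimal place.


P = Q * dP / eta
P = 0.095 * 1107000 / 0.83
P = 105165.0 / 0.83
P = 126704.8 W


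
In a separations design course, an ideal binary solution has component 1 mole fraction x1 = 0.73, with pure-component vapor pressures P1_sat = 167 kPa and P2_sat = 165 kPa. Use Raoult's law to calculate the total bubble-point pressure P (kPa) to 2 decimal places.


P = x1*P1_sat + x2*P2_sat
x2 = 1 - x1 = 1 - 0.73 = 0.27
P = 0.73*167 + 0.27*165
P = 121.91 + 44.55
P = 166.46 kPa


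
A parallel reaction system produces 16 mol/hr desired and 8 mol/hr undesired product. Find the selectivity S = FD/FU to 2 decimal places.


S = desired product rate / undesired product rate
S = 16 / 8
S = 2.00


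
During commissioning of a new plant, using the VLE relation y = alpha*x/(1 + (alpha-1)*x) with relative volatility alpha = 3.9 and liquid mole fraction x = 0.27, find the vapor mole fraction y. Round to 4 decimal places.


y = alpha*x / (1 + (alpha-1)*x)
y = 3.9*0.27 / (1 + (3.9-1)*0.27)
y = 1.053 / (1 + 0.783)
y = 1.053 / 1.783
y = 0.5906


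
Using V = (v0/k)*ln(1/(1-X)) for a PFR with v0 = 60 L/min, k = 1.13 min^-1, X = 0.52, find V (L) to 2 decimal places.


V = (v0/k) * ln(1/(1-X))
V = (60/1.13) * ln(1/(1-0.52))
V = 53.097345 * ln(2.083333)
V = 53.097345 * 0.733969
V = 38.97 L


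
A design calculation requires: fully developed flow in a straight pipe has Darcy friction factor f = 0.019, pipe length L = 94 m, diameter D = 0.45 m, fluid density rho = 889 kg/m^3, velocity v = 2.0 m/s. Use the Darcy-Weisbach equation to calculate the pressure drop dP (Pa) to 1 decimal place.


dP = f * (L/D) * (rho*v^2/2)
dP = 0.019 * (94/0.45) * (889*2.0^2/2)
L/D = 208.88888889
rho*v^2/2 = 889*4.0/2 = 1778.0
dP = 0.019 * 208.88888889 * 1778.0
dP = 7056.7 Pa


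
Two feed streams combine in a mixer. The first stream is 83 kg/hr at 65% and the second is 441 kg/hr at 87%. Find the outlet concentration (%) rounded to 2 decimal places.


Mass balance on solute: F1*x1 + F2*x2 = F3*x3
F3 = F1 + F2 = 83 + 441 = 524 kg/hr
x3 = (F1*x1 + F2*x2)/F3
x3 = (83*0.65 + 441*0.87) / 524
x3 = 83.52%


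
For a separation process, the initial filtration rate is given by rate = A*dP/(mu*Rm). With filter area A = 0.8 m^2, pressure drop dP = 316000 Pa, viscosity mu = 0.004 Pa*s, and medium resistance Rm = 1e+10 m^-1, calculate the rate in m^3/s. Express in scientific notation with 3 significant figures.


rate = A * dP / (mu * Rm)
rate = 0.8 * 316000 / (0.004 * 1e+10)
rate = 252800.0 / 4.000e+07
rate = 6.32e-03 m^3/s


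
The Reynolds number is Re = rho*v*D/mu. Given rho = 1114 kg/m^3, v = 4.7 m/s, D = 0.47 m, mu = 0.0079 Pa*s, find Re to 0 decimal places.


Re = rho * v * D / mu
Re = 1114 * 4.7 * 0.47 / 0.0079
Re = 2460.826 / 0.0079
Re = 311497


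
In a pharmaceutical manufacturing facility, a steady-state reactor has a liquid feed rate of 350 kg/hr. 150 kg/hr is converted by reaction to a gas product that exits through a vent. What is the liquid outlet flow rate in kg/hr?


Steady-state mass balance on the main outlet: F_out = F_in - F_removed
F_out = 350 - 150
F_out = 200 kg/hr


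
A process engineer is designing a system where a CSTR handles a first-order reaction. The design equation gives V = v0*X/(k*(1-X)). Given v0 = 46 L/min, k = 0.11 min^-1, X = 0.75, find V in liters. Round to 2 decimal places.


V = v0 * X / (k * (1 - X))
V = 46 * 0.75 / (0.11 * (1 - 0.75))
V = 34.5 / (0.11 * 0.25)
V = 34.5 / 0.0275
V = 1254.55 L


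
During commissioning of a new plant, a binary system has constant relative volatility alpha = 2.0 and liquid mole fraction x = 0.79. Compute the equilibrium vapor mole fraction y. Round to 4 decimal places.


y = alpha*x / (1 + (alpha-1)*x)
y = 2.0*0.79 / (1 + (2.0-1)*0.79)
y = 1.58 / (1 + 0.79)
y = 1.58 / 1.79
y = 0.8827


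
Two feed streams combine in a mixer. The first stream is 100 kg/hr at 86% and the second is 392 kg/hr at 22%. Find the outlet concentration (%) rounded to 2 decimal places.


Mass balance on solute: F1*x1 + F2*x2 = F3*x3
F3 = F1 + F2 = 100 + 392 = 492 kg/hr
x3 = (F1*x1 + F2*x2)/F3
x3 = (100*0.86 + 392*0.22) / 492
x3 = 35.01%


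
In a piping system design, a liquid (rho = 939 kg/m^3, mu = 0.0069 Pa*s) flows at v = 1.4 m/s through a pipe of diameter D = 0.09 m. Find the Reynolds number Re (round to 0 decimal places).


Re = rho * v * D / mu
Re = 939 * 1.4 * 0.09 / 0.0069
Re = 118.314 / 0.0069
Re = 17147


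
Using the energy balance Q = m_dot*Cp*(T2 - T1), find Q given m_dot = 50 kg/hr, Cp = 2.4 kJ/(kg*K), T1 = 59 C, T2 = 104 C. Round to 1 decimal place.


Q = m_dot * Cp * (T2 - T1)
Q = 50 * 2.4 * (104 - 59)
Q = 50 * 2.4 * 45
Q = 5400.0 kJ/hr


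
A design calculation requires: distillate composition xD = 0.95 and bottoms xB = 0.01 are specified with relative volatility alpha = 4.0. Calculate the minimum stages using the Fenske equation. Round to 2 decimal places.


N_min = ln((xD*(1-xB))/(xB*(1-xD))) / ln(alpha)
Numerator inside ln: 0.9405 / 0.0005 = 1881.0
ln(1881.0) = 7.539559
ln(alpha) = ln(4.0) = 1.386294
N_min = 7.539559 / 1.386294 = 5.44


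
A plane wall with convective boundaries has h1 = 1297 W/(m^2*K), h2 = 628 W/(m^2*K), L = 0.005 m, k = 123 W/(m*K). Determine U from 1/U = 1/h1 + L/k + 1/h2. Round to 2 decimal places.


1/U = 1/h1 + L/k + 1/h2
1/U = 1/1297 + 0.005/123 + 1/628
1/U = 0.00077101 + 4.06504e-05 + 0.0015923567
1/U = 0.0024040171
U = 415.97 W/(m^2*K)


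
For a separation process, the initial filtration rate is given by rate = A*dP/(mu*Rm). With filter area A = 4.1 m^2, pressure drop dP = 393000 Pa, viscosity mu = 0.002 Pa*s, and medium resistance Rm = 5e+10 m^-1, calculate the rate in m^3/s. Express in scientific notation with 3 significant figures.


rate = A * dP / (mu * Rm)
rate = 4.1 * 393000 / (0.002 * 5e+10)
rate = 1611300.0 / 1.000e+08
rate = 1.61e-02 m^3/s


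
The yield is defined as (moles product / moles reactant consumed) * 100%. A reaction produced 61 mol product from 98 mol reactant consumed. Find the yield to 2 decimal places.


Yield = (moles product / moles consumed) * 100%
Yield = (61 / 98) * 100
Yield = 0.6224 * 100
Yield = 62.24%


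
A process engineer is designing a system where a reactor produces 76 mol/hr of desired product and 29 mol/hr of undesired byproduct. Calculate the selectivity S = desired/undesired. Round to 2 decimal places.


S = desired product rate / undesired product rate
S = 76 / 29
S = 2.62


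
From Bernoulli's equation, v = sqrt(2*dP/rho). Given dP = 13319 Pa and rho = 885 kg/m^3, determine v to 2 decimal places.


v = sqrt(2*dP/rho)
v = sqrt(2*13319/885)
v = sqrt(30.099435)
v = 5.49 m/s


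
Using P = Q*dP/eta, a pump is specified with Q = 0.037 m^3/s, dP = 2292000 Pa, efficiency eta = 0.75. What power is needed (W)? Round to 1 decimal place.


P = Q * dP / eta
P = 0.037 * 2292000 / 0.75
P = 84804.0 / 0.75
P = 113072.0 W


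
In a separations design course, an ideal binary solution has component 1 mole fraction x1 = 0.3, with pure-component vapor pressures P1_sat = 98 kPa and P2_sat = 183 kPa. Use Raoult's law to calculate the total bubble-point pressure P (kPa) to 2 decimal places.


P = x1*P1_sat + x2*P2_sat
x2 = 1 - x1 = 1 - 0.3 = 0.7
P = 0.3*98 + 0.7*183
P = 29.4 + 128.1
P = 157.50 kPa


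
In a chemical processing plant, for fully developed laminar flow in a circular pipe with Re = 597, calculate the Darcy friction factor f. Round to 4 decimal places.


f = 64 / Re
f = 64 / 597
f = 0.1072


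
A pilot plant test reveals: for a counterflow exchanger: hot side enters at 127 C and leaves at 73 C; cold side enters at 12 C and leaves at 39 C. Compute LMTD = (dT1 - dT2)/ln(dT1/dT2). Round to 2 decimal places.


dT1 = Th_in - Tc_out = 127 - 39 = 88
dT2 = Th_out - Tc_in = 73 - 12 = 61
LMTD = (dT1 - dT2) / ln(dT1/dT2)
LMTD = (88 - 61) / ln(88/61)
LMTD = 73.68 K


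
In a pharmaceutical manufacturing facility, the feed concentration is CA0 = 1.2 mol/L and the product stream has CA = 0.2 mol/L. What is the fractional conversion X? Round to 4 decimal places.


X = (CA0 - CA) / CA0
X = (1.2 - 0.2) / 1.2
X = 1.0 / 1.2
X = 0.8333


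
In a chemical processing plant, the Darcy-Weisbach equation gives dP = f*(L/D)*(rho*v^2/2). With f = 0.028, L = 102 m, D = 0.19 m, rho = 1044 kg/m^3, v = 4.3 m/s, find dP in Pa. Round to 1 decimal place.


dP = f * (L/D) * (rho*v^2/2)
dP = 0.028 * (102/0.19) * (1044*4.3^2/2)
L/D = 536.84210526
rho*v^2/2 = 1044*18.49/2 = 9651.78
dP = 0.028 * 536.84210526 * 9651.78
dP = 145081.5 Pa


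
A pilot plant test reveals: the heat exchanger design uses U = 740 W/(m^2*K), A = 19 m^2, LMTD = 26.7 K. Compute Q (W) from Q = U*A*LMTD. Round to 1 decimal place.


Q = U * A * LMTD
Q = 740 * 19 * 26.7
Q = 375402.0 W


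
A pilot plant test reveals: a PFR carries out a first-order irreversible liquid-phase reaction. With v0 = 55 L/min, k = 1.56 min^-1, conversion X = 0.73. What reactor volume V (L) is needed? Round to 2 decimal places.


V = (v0/k) * ln(1/(1-X))
V = (55/1.56) * ln(1/(1-0.73))
V = 35.25641 * ln(3.703704)
V = 35.25641 * 1.309333
V = 46.16 L


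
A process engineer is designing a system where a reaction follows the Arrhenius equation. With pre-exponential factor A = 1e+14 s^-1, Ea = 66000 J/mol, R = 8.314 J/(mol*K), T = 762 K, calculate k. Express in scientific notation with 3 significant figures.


k = A * exp(-Ea/(R*T))
k = 1e+14 * exp(-66000 / (8.314 * 762))
k = 1e+14 * exp(-10.41787)
k = 2.99e+09


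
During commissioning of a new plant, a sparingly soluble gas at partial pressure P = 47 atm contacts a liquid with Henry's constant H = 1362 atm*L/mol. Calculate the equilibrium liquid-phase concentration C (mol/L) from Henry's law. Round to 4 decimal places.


C = P / H
C = 47 / 1362
C = 0.0345 mol/L


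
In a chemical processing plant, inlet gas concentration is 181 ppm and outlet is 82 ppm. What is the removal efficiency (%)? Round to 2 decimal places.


Efficiency = (G_in - G_out) / G_in * 100%
Efficiency = (181 - 82) / 181 * 100
Efficiency = 99 / 181 * 100
Efficiency = 54.70%


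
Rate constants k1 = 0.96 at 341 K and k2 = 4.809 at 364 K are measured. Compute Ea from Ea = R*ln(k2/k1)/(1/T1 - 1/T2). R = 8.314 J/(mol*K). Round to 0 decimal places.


Ea = R * ln(k2/k1) / (1/T1 - 1/T2)
ln(k2/k1) = ln(4.809/0.96) = 1.6113112
1/T1 - 1/T2 = 1/341 - 1/364 = 0.000185298572
Ea = 8.314 * 1.6113112 / 0.000185298572
Ea = 72297 J/mol


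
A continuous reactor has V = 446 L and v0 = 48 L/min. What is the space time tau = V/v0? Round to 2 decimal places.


tau = V / v0
tau = 446 / 48
tau = 9.29 min


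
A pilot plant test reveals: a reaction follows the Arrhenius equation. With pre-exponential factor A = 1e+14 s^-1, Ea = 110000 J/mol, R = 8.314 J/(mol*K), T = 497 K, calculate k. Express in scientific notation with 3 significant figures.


k = A * exp(-Ea/(R*T))
k = 1e+14 * exp(-110000 / (8.314 * 497))
k = 1e+14 * exp(-26.621117)
k = 2.75e+02


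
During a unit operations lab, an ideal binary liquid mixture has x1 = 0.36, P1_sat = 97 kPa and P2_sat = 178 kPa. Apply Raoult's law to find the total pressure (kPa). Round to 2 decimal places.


P = x1*P1_sat + x2*P2_sat
x2 = 1 - x1 = 1 - 0.36 = 0.64
P = 0.36*97 + 0.64*178
P = 34.92 + 113.92
P = 148.84 kPa


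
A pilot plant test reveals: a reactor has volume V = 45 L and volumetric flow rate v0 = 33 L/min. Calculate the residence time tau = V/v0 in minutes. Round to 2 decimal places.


tau = V / v0
tau = 45 / 33
tau = 1.36 min


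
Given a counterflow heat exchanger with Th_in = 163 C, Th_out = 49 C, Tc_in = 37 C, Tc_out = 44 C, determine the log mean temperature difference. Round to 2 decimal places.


dT1 = Th_in - Tc_out = 163 - 44 = 119
dT2 = Th_out - Tc_in = 49 - 37 = 12
LMTD = (dT1 - dT2) / ln(dT1/dT2)
LMTD = (119 - 12) / ln(119/12)
LMTD = 46.64 K


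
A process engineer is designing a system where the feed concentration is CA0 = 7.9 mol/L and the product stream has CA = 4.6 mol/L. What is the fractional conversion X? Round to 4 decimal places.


X = (CA0 - CA) / CA0
X = (7.9 - 4.6) / 7.9
X = 3.3 / 7.9
X = 0.4177


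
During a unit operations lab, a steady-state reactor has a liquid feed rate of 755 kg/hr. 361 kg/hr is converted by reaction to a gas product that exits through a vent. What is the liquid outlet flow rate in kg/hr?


Steady-state mass balance on the main outlet: F_out = F_in - F_removed
F_out = 755 - 361
F_out = 394 kg/hr


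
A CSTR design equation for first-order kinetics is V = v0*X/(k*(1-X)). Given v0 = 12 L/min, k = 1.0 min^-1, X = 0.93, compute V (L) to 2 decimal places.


V = v0 * X / (k * (1 - X))
V = 12 * 0.93 / (1.0 * (1 - 0.93))
V = 11.16 / (1.0 * 0.07)
V = 11.16 / 0.07
V = 159.43 L


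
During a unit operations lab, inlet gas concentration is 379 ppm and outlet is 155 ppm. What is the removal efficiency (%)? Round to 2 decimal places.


Efficiency = (G_in - G_out) / G_in * 100%
Efficiency = (379 - 155) / 379 * 100
Efficiency = 224 / 379 * 100
Efficiency = 59.10%


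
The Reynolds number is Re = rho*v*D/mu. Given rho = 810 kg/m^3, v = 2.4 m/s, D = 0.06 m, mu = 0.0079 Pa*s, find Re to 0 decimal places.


Re = rho * v * D / mu
Re = 810 * 2.4 * 0.06 / 0.0079
Re = 116.64 / 0.0079
Re = 14765


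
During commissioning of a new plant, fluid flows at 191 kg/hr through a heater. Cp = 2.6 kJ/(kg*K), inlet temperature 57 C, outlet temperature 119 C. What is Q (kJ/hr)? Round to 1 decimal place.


Q = m_dot * Cp * (T2 - T1)
Q = 191 * 2.6 * (119 - 57)
Q = 191 * 2.6 * 62
Q = 30789.2 kJ/hr


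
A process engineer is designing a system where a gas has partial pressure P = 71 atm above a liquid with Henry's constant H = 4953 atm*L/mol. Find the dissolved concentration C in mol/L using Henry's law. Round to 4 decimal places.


C = P / H
C = 71 / 4953
C = 0.0143 mol/L


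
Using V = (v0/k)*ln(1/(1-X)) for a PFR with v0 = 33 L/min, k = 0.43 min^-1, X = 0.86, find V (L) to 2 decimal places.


V = (v0/k) * ln(1/(1-X))
V = (33/0.43) * ln(1/(1-0.86))
V = 76.744186 * ln(7.142857)
V = 76.744186 * 1.966113
V = 150.89 L


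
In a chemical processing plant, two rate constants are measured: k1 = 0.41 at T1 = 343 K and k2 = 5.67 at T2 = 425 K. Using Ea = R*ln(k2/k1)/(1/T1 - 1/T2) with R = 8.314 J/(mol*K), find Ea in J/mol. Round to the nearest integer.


Ea = R * ln(k2/k1) / (1/T1 - 1/T2)
ln(k2/k1) = ln(5.67/0.41) = 2.6267872
1/T1 - 1/T2 = 1/343 - 1/425 = 0.000562510719
Ea = 8.314 * 2.6267872 / 0.000562510719
Ea = 38824 J/mol


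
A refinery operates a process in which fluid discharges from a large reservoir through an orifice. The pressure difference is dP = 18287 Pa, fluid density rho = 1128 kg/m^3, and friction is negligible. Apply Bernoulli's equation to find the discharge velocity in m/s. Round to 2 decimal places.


v = sqrt(2*dP/rho)
v = sqrt(2*18287/1128)
v = sqrt(32.423759)
v = 5.69 m/s


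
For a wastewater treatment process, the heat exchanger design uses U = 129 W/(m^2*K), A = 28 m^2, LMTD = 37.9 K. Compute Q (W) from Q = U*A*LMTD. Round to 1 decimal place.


Q = U * A * LMTD
Q = 129 * 28 * 37.9
Q = 136894.8 W


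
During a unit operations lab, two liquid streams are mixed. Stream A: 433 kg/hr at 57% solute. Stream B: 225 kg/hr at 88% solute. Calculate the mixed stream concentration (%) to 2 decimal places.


Mass balance on solute: F1*x1 + F2*x2 = F3*x3
F3 = F1 + F2 = 433 + 225 = 658 kg/hr
x3 = (F1*x1 + F2*x2)/F3
x3 = (433*0.57 + 225*0.88) / 658
x3 = 67.60%


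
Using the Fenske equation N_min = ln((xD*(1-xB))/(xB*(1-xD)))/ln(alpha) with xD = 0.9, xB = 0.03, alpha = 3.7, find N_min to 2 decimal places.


N_min = ln((xD*(1-xB))/(xB*(1-xD))) / ln(alpha)
Numerator inside ln: 0.873 / 0.003 = 291.0
ln(291.0) = 5.673323
ln(alpha) = ln(3.7) = 1.308333
N_min = 5.673323 / 1.308333 = 4.34


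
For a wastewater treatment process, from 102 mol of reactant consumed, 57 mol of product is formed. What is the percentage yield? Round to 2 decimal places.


Yield = (moles product / moles consumed) * 100%
Yield = (57 / 102) * 100
Yield = 0.5588 * 100
Yield = 55.88%


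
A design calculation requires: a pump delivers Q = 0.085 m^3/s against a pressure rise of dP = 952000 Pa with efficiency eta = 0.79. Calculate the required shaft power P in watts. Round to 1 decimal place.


P = Q * dP / eta
P = 0.085 * 952000 / 0.79
P = 80920.0 / 0.79
P = 102430.4 W


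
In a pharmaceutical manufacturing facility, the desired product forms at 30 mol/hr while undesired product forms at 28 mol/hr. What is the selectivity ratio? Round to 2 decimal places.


S = desired product rate / undesired product rate
S = 30 / 28
S = 1.07


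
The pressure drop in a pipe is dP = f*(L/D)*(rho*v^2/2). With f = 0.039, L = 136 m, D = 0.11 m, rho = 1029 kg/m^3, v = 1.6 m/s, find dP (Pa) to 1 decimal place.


dP = f * (L/D) * (rho*v^2/2)
dP = 0.039 * (136/0.11) * (1029*1.6^2/2)
L/D = 1236.36363636
rho*v^2/2 = 1029*2.56/2 = 1317.12
dP = 0.039 * 1236.36363636 * 1317.12
dP = 63509.1 Pa


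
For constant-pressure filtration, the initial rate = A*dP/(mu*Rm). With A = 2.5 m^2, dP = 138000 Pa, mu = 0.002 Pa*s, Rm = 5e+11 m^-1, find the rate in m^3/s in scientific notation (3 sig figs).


rate = A * dP / (mu * Rm)
rate = 2.5 * 138000 / (0.002 * 5e+11)
rate = 345000.0 / 1.000e+09
rate = 3.45e-04 m^3/s


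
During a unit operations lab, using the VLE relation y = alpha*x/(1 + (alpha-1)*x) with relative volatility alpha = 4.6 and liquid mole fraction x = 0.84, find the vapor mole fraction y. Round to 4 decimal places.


y = alpha*x / (1 + (alpha-1)*x)
y = 4.6*0.84 / (1 + (4.6-1)*0.84)
y = 3.864 / (1 + 3.024)
y = 3.864 / 4.024
y = 0.9602


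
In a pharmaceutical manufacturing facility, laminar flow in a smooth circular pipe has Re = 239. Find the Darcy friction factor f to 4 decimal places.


f = 64 / Re
f = 64 / 239
f = 0.2678


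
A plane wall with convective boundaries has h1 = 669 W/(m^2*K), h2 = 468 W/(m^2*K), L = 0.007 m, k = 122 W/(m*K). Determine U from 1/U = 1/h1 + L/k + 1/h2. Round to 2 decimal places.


1/U = 1/h1 + L/k + 1/h2
1/U = 1/669 + 0.007/122 + 1/468
1/U = 0.0014947683 + 5.7377e-05 + 0.0021367521
1/U = 0.0036888974
U = 271.08 W/(m^2*K)


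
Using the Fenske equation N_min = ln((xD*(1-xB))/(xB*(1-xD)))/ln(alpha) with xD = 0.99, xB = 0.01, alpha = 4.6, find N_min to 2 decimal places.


N_min = ln((xD*(1-xB))/(xB*(1-xD))) / ln(alpha)
Numerator inside ln: 0.9801 / 0.0001 = 9801.0
ln(9801.0) = 9.19024
ln(alpha) = ln(4.6) = 1.526056
N_min = 9.19024 / 1.526056 = 6.02


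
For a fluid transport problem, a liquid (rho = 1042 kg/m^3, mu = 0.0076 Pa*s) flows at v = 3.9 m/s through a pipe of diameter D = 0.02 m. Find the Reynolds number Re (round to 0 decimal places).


Re = rho * v * D / mu
Re = 1042 * 3.9 * 0.02 / 0.0076
Re = 81.276 / 0.0076
Re = 10694


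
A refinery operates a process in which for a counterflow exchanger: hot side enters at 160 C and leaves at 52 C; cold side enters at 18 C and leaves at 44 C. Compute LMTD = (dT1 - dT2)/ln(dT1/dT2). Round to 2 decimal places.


dT1 = Th_in - Tc_out = 160 - 44 = 116
dT2 = Th_out - Tc_in = 52 - 18 = 34
LMTD = (dT1 - dT2) / ln(dT1/dT2)
LMTD = (116 - 34) / ln(116/34)
LMTD = 66.82 K


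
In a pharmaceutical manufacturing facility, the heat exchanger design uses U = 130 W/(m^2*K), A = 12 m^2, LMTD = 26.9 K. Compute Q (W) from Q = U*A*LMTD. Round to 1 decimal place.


Q = U * A * LMTD
Q = 130 * 12 * 26.9
Q = 41964.0 W


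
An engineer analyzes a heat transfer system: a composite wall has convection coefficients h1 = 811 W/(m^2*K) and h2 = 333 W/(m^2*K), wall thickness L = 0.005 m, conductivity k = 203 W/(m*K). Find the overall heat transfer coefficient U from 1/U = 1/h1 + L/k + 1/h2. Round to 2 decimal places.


1/U = 1/h1 + L/k + 1/h2
1/U = 1/811 + 0.005/203 + 1/333
1/U = 0.0012330456 + 2.46305e-05 + 0.003003003
1/U = 0.0042606791
U = 234.70 W/(m^2*K)


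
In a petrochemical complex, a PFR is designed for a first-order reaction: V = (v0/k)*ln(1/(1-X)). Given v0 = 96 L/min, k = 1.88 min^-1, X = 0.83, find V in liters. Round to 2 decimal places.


V = (v0/k) * ln(1/(1-X))
V = (96/1.88) * ln(1/(1-0.83))
V = 51.06383 * ln(5.882353)
V = 51.06383 * 1.771957
V = 90.48 L


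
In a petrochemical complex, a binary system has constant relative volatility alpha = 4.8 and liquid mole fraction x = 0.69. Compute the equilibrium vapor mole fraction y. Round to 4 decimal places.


y = alpha*x / (1 + (alpha-1)*x)
y = 4.8*0.69 / (1 + (4.8-1)*0.69)
y = 3.312 / (1 + 2.622)
y = 3.312 / 3.622
y = 0.9144


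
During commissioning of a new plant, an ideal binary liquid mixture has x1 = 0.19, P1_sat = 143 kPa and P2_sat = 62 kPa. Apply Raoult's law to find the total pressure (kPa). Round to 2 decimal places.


P = x1*P1_sat + x2*P2_sat
x2 = 1 - x1 = 1 - 0.19 = 0.81
P = 0.19*143 + 0.81*62
P = 27.17 + 50.22
P = 77.39 kPa


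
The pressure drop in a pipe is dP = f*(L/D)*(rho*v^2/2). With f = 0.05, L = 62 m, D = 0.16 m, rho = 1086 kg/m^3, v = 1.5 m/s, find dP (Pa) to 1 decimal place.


dP = f * (L/D) * (rho*v^2/2)
dP = 0.05 * (62/0.16) * (1086*1.5^2/2)
L/D = 387.5
rho*v^2/2 = 1086*2.25/2 = 1221.75
dP = 0.05 * 387.5 * 1221.75
dP = 23671.4 Pa


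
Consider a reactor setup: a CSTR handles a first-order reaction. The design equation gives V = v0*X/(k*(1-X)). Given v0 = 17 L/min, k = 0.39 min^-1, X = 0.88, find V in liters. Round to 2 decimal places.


V = v0 * X / (k * (1 - X))
V = 17 * 0.88 / (0.39 * (1 - 0.88))
V = 14.96 / (0.39 * 0.12)
V = 14.96 / 0.0468
V = 319.66 L


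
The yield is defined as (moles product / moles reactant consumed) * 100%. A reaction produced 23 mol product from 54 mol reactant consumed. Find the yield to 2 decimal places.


Yield = (moles product / moles consumed) * 100%
Yield = (23 / 54) * 100
Yield = 0.4259 * 100
Yield = 42.59%


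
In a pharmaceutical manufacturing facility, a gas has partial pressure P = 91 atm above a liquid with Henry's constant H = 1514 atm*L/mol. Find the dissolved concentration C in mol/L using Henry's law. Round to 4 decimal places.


C = P / H
C = 91 / 1514
C = 0.0601 mol/L


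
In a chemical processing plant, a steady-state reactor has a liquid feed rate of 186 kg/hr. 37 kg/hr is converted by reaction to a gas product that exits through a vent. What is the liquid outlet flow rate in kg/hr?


Steady-state mass balance on the main outlet: F_out = F_in - F_removed
F_out = 186 - 37
F_out = 149 kg/hr


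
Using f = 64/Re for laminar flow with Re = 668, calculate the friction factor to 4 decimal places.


f = 64 / Re
f = 64 / 668
f = 0.0958


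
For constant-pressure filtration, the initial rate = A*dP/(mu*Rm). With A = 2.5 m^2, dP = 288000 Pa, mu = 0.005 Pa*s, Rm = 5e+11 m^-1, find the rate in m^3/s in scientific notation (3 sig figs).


rate = A * dP / (mu * Rm)
rate = 2.5 * 288000 / (0.005 * 5e+11)
rate = 720000.0 / 2.500e+09
rate = 2.88e-04 m^3/s


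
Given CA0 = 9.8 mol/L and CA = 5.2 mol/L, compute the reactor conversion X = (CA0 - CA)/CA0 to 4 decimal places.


X = (CA0 - CA) / CA0
X = (9.8 - 5.2) / 9.8
X = 4.6 / 9.8
X = 0.4694


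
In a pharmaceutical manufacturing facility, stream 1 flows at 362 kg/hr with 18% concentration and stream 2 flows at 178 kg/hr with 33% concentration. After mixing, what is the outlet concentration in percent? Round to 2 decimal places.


Mass balance on solute: F1*x1 + F2*x2 = F3*x3
F3 = F1 + F2 = 362 + 178 = 540 kg/hr
x3 = (F1*x1 + F2*x2)/F3
x3 = (362*0.18 + 178*0.33) / 540
x3 = 22.94%


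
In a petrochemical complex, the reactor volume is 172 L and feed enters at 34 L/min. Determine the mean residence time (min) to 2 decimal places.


tau = V / v0
tau = 172 / 34
tau = 5.06 min


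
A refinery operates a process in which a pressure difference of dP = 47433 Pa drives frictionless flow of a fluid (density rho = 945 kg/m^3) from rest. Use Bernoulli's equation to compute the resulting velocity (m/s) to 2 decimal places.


v = sqrt(2*dP/rho)
v = sqrt(2*47433/945)
v = sqrt(100.387302)
v = 10.02 m/s


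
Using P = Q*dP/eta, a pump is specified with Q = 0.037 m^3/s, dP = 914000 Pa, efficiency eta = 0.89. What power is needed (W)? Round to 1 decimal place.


P = Q * dP / eta
P = 0.037 * 914000 / 0.89
P = 33818.0 / 0.89
P = 37997.8 W


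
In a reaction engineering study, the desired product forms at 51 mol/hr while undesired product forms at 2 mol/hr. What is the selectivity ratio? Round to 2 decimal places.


S = desired product rate / undesired product rate
S = 51 / 2
S = 25.50


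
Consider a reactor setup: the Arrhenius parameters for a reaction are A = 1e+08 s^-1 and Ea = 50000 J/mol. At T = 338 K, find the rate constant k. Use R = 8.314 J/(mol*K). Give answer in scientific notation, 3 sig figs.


k = A * exp(-Ea/(R*T))
k = 1e+08 * exp(-50000 / (8.314 * 338))
k = 1e+08 * exp(-17.792758)
k = 1.87e+00


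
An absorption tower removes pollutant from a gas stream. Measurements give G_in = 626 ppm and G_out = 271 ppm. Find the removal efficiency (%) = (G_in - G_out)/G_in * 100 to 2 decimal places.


Efficiency = (G_in - G_out) / G_in * 100%
Efficiency = (626 - 271) / 626 * 100
Efficiency = 355 / 626 * 100
Efficiency = 56.71%


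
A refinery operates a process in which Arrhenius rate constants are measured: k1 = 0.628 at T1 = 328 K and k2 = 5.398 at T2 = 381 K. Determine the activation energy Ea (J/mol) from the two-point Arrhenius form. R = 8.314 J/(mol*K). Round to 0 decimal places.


Ea = R * ln(k2/k1) / (1/T1 - 1/T2)
ln(k2/k1) = ln(5.398/0.628) = 2.1512436
1/T1 - 1/T2 = 1/328 - 1/381 = 0.000424108572
Ea = 8.314 * 2.1512436 / 0.000424108572
Ea = 42172 J/mol


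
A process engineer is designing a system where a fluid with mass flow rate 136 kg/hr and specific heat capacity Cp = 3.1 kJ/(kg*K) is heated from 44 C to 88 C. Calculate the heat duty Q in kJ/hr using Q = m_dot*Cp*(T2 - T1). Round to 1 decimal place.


Q = m_dot * Cp * (T2 - T1)
Q = 136 * 3.1 * (88 - 44)
Q = 136 * 3.1 * 44
Q = 18550.4 kJ/hr


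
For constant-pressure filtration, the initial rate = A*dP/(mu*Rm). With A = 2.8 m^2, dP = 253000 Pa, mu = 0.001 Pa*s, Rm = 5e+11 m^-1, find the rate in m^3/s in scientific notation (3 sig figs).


rate = A * dP / (mu * Rm)
rate = 2.8 * 253000 / (0.001 * 5e+11)
rate = 708400.0 / 5.000e+08
rate = 1.42e-03 m^3/s


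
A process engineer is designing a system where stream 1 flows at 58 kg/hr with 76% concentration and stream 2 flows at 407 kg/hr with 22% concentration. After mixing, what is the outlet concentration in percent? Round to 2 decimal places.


Mass balance on solute: F1*x1 + F2*x2 = F3*x3
F3 = F1 + F2 = 58 + 407 = 465 kg/hr
x3 = (F1*x1 + F2*x2)/F3
x3 = (58*0.76 + 407*0.22) / 465
x3 = 28.74%


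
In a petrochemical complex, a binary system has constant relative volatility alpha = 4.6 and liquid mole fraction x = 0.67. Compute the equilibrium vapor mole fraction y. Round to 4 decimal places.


y = alpha*x / (1 + (alpha-1)*x)
y = 4.6*0.67 / (1 + (4.6-1)*0.67)
y = 3.082 / (1 + 2.412)
y = 3.082 / 3.412
y = 0.9033


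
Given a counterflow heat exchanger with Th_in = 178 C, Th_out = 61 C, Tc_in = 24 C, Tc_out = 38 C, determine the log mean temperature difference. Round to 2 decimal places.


dT1 = Th_in - Tc_out = 178 - 38 = 140
dT2 = Th_out - Tc_in = 61 - 24 = 37
LMTD = (dT1 - dT2) / ln(dT1/dT2)
LMTD = (140 - 37) / ln(140/37)
LMTD = 77.40 K


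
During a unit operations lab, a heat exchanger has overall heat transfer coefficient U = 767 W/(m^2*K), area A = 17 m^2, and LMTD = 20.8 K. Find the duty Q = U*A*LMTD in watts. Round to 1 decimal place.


Q = U * A * LMTD
Q = 767 * 17 * 20.8
Q = 271211.2 W
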